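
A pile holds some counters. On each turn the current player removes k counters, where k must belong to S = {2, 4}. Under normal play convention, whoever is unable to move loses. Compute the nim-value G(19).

0

n :  0  1  2  3  4  5  6  7  8  9 10 11 12 13 14 15 16 17 18 19
G :  0  0  1  1  2  2  0  0  1  1  2  2  0  0  1  1  2  2  0  0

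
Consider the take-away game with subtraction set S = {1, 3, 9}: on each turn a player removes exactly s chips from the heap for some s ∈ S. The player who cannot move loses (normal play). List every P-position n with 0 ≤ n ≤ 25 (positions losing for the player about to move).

0, 2, 4, 6, 8, 10, 12, 14, 16, 18, 20, 22, 24

n :  0  1  2  3  4  5  6  7  8  9 10 11 12 13 14 15 16 17 18 19 20 21 22 23 24 25
G :  0  1  0  1  0  1  0  1  0  1  0  1  0  1  0  1  0  1  0  1  0  1  0  1  0  1
P-positions are exactly the n with G(n) = 0.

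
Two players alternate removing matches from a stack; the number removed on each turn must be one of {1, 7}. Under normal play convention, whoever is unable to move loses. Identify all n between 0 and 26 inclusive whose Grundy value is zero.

0, 2, 4, 6, 8, 10, 12, 14, 16, 18, 20, 22, 24, 26

n :  0  1  2  3  4  5  6  7  8  9 10 11 12 13 14 15 16 17 18 19 20 21 22 23 24 25 26
G :  0  1  0  1  0  1  0  1  0  1  0  1  0  1  0  1  0  1  0  1  0  1  0  1  0  1  0
P-positions are exactly the n with G(n) = 0.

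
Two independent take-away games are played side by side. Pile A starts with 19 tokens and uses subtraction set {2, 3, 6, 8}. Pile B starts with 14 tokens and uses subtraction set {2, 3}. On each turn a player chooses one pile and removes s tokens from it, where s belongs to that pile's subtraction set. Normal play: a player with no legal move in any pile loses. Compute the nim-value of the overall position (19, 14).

Pile A, S = {2, 3, 6, 8}:
n :  0  1  2  3  4  5  6  7  8  9 10 11 12 13 14 15 16 17 18 19
G :  0  0  1  1  2  0  3  1  2  2  0  3  1  2  0  0  1  1  2  0
G_A(19) = 0.
Pile B, S = {2, 3}:
n :  0  1  2  3  4  5  6  7  8  9 10 11 12 13 14
G :  0  0  1  1  2  0  0  1  1  2  0  0  1  1  2
G_B(14) = 2.
Combined Grundy value = 0 ⊕ 2 = 2.

2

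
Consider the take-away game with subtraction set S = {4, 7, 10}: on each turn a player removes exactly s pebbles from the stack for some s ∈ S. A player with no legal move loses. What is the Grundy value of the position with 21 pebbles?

1

G(0) = 0
G(1) = mex{} = 0
G(2) = mex{} = 0
G(3) = mex{} = 0
G(4) = mex{0} = 1
G(5) = mex{0} = 1
G(6) = mex{0} = 1
G(7) = mex{0,0} = 1
G(8) = mex{1,0} = 2
G(9) = mex{1,0} = 2
G(10) = mex{1,0,0} = 2
G(11) = mex{1,1,0} = 2
G(12) = mex{2,1,0} = 3
G(13) = mex{2,1,0} = 3
G(14) = mex{2,1,1} = 0
G(15) = mex{2,2,1} = 0
G(16) = mex{3,2,1} = 0
G(17) = mex{3,2,1} = 0
G(18) = mex{0,2,2} = 1
G(19) = mex{0,3,2} = 1
G(20) = mex{0,3,2} = 1
G(21) = mex{0,0,2} = 1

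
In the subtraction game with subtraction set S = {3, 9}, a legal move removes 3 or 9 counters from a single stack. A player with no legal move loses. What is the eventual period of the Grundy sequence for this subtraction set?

6

G(0) = 0
G(1) = mex{} = 0
G(2) = mex{} = 0
G(3) = mex{0} = 1
G(4) = mex{0} = 1
G(5) = mex{0} = 1
G(6) = mex{1} = 0
G(7) = mex{1} = 0
G(8) = mex{1} = 0
G(9) = mex{0,0} = 1
G(10) = mex{0,0} = 1
G(11) = mex{0,0} = 1
G(12) = mex{1,1} = 0
G(13) = mex{1,1} = 0
G(14) = mex{1,1} = 0
G(15) = mex{0,0} = 1
G(16) = mex{0,0} = 1
G(n+6) = G(n) holds for n = 0,…,8 (a full window of length max(S) = 9), so the sequence is purely periodic with period 6.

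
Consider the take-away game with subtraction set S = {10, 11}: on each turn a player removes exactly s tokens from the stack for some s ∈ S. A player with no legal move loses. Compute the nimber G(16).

G(0) = 0
G(1) = mex{} = 0
G(2) = mex{} = 0
G(3) = mex{} = 0
G(4) = mex{} = 0
G(5) = mex{} = 0
G(6) = mex{} = 0
G(7) = mex{} = 0
G(8) = mex{} = 0
G(9) = mex{} = 0
G(10) = mex{0} = 1
G(11) = mex{0,0} = 1
G(12) = mex{0,0} = 1
G(13) = mex{0,0} = 1
G(14) = mex{0,0} = 1
G(15) = mex{0,0} = 1
G(16) = mex{0,0} = 1

1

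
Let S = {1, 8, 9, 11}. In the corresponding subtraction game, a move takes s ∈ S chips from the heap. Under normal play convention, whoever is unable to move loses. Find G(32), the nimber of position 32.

G(0) = 0
G(1) = mex{0} = 1
G(2) = mex{1} = 0
G(3) = mex{0} = 1
G(4) = mex{1} = 0
G(5) = mex{0} = 1
G(6) = mex{1} = 0
G(7) = mex{0} = 1
G(8) = mex{1,0} = 2
G(9) = mex{2,1,0} = 3
G(10) = mex{3,0,1} = 2
G(11) = mex{2,1,0,0} = 3
G(12) = mex{3,0,1,1} = 2
G(13) = mex{2,1,0,0} = 3
G(14) = mex{3,0,1,1} = 2
G(15) = mex{2,1,0,0} = 3
G(16) = mex{3,2,1,1} = 0
G(17) = mex{0,3,2,0} = 1
G(18) = mex{1,2,3,1} = 0
G(19) = mex{0,3,2,2} = 1
G(20) = mex{1,2,3,3} = 0
G(21) = mex{0,3,2,2} = 1
G(22) = mex{1,2,3,3} = 0
G(23) = mex{0,3,2,2} = 1
G(24) = mex{1,0,3,3} = 2
G(25) = mex{2,1,0,2} = 3
G(26) = mex{3,0,1,3} = 2
G(27) = mex{2,1,0,0} = 3
G(28) = mex{3,0,1,1} = 2
G(29) = mex{2,1,0,0} = 3
G(30) = mex{3,0,1,1} = 2
G(31) = mex{2,1,0,0} = 3
G(32) = mex{3,2,1,1} = 0

0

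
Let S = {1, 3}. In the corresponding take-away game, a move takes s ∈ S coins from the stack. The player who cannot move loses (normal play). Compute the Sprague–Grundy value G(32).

0

n :  0  1  2  3  4  5  6  7  8  9 10 11 12 13 14 15 16 17 18 19 20 21 22 23 24 25 26 27 28 29 30 31 32
G :  0  1  0  1  0  1  0  1  0  1  0  1  0  1  0  1  0  1  0  1  0  1  0  1  0  1  0  1  0  1  0  1  0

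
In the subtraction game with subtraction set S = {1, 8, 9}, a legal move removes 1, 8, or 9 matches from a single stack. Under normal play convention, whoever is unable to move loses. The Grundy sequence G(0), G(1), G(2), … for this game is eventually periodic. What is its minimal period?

16

G(0) = 0
G(1) = mex{0} = 1
G(2) = mex{1} = 0
G(3) = mex{0} = 1
G(4) = mex{1} = 0
G(5) = mex{0} = 1
G(6) = mex{1} = 0
G(7) = mex{0} = 1
G(8) = mex{1,0} = 2
G(9) = mex{2,1,0} = 3
G(10) = mex{3,0,1} = 2
G(11) = mex{2,1,0} = 3
G(12) = mex{3,0,1} = 2
G(13) = mex{2,1,0} = 3
G(14) = mex{3,0,1} = 2
G(15) = mex{2,1,0} = 3
G(16) = mex{3,2,1} = 0
G(17) = mex{0,3,2} = 1
G(18) = mex{1,2,3} = 0
G(19) = mex{0,3,2} = 1
G(20) = mex{1,2,3} = 0
G(21) = mex{0,3,2} = 1
G(22) = mex{1,2,3} = 0
G(23) = mex{0,3,2} = 1
G(24) = mex{1,0,3} = 2
G(25) = mex{2,1,0} = 3
G(26) = mex{3,0,1} = 2
G(27) = mex{2,1,0} = 3
G(28) = mex{3,0,1} = 2
G(29) = mex{2,1,0} = 3
G(30) = mex{3,0,1} = 2
G(31) = mex{2,1,0} = 3
G(32) = mex{3,2,1} = 0
G(33) = mex{0,3,2} = 1
G(n+16) = G(n) holds for n = 0,…,8 (a full window of length max(S) = 9), so the sequence is purely periodic with period 16.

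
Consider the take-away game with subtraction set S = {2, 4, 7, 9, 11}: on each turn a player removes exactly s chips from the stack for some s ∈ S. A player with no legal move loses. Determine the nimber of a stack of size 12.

3

G(0) = 0
G(1) = mex{} = 0
G(2) = mex{0} = 1
G(3) = mex{0} = 1
G(4) = mex{1,0} = 2
G(5) = mex{1,0} = 2
G(6) = mex{2,1} = 0
G(7) = mex{2,1,0} = 3
G(8) = mex{0,2,0} = 1
G(9) = mex{3,2,1,0} = 4
G(10) = mex{1,0,1,0} = 2
G(11) = mex{4,3,2,1,0} = 5
G(12) = mex{2,1,2,1,0} = 3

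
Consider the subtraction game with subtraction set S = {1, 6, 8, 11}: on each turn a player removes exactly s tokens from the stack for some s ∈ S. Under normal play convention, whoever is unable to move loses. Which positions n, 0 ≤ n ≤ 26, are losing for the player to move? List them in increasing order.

0, 2, 4, 7, 9, 14, 16, 19, 21, 23, 26

n :  0  1  2  3  4  5  6  7  8  9 10 11 12 13 14 15 16 17 18 19 20 21 22 23 24 25 26
G :  0  1  0  1  0  1  2  0  1  0  1  2  3  2  0  1  0  1  2  0  1  0  1  0  1  2  0
P-positions are exactly the n with G(n) = 0.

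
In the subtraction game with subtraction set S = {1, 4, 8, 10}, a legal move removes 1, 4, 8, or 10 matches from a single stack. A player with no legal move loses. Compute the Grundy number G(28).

G(0) = 0
G(1) = mex{0} = 1
G(2) = mex{1} = 0
G(3) = mex{0} = 1
G(4) = mex{1,0} = 2
G(5) = mex{2,1} = 0
G(6) = mex{0,0} = 1
G(7) = mex{1,1} = 0
G(8) = mex{0,2,0} = 1
G(9) = mex{1,0,1} = 2
G(10) = mex{2,1,0,0} = 3
G(11) = mex{3,0,1,1} = 2
G(12) = mex{2,1,2,0} = 3
G(13) = mex{3,2,0,1} = 4
G(14) = mex{4,3,1,2} = 0
G(15) = mex{0,2,0,0} = 1
G(16) = mex{1,3,1,1} = 0
G(17) = mex{0,4,2,0} = 1
G(18) = mex{1,0,3,1} = 2
G(19) = mex{2,1,2,2} = 0
G(20) = mex{0,0,3,3} = 1
G(21) = mex{1,1,4,2} = 0
G(22) = mex{0,2,0,3} = 1
G(23) = mex{1,0,1,4} = 2
G(24) = mex{2,1,0,0} = 3
G(25) = mex{3,0,1,1} = 2
G(26) = mex{2,1,2,0} = 3
G(27) = mex{3,2,0,1} = 4
G(28) = mex{4,3,1,2} = 0

0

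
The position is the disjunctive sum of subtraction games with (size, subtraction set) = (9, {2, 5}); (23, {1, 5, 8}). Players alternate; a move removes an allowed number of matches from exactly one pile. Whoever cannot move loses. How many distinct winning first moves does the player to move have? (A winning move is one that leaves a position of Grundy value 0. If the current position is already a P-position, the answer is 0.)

1

Pile A, S = {2, 5}:
n : 0 1 2 3 4 5 6 7 8 9
G : 0 0 1 1 0 2 1 0 0 1
G_A(9) = 1.
Pile B, S = {1, 5, 8}:
n :  0  1  2  3  4  5  6  7  8  9 10 11 12 13 14 15 16 17 18 19 20 21 22 23
G :  0  1  0  1  0  1  0  1  2  3  2  3  2  0  1  0  1  0  1  0  1  2  3  2
G_B(23) = 2.
Combined Grundy value = 1 ⊕ 2 = 3.
A winning move leaves total XOR = 0, i.e. changes one component's Grundy value g to g ⊕ X where X is the current total.
Pile A: need g' = 1⊕3 = 2. Options: 9−2→G=0, 9−5→G=0. Hits: 0.
Pile B: need g' = 2⊕3 = 1. Options: 23−1→G=3, 23−5→G=1, 23−8→G=0. Hits: 1.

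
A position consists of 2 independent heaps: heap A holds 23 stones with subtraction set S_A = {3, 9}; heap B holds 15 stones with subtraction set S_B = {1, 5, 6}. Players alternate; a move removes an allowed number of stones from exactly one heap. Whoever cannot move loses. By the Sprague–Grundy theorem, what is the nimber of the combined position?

1

Heap A, S = {3, 9}:
n :  0  1  2  3  4  5  6  7  8  9 10 11 12 13 14 15 16 17 18 19 20 21 22 23
G :  0  0  0  1  1  1  0  0  0  1  1  1  0  0  0  1  1  1  0  0  0  1  1  1
G_A(23) = 1.
Heap B, S = {1, 5, 6}:
n :  0  1  2  3  4  5  6  7  8  9 10 11 12 13 14 15
G :  0  1  0  1  0  1  2  3  2  3  2  0  1  0  1  0
G_B(15) = 0.
Combined Grundy value = 1 ⊕ 0 = 1.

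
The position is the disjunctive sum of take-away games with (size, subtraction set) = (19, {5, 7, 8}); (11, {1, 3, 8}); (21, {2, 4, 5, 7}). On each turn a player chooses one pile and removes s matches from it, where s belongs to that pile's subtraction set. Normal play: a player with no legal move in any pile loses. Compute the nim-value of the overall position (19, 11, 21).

0

Pile A, S = {5, 7, 8}:
G(0) = 0
G(1) = mex{} = 0
G(2) = mex{} = 0
G(3) = mex{} = 0
G(4) = mex{} = 0
G(5) = mex{0} = 1
G(6) = mex{0} = 1
G(7) = mex{0,0} = 1
G(8) = mex{0,0,0} = 1
G(9) = mex{0,0,0} = 1
G(10) = mex{1,0,0} = 2
G(11) = mex{1,0,0} = 2
G(12) = mex{1,1,0} = 2
G(13) = mex{1,1,1} = 0
G(14) = mex{1,1,1} = 0
G(15) = mex{2,1,1} = 0
G(16) = mex{2,1,1} = 0
G(17) = mex{2,2,1} = 0
G(18) = mex{0,2,2} = 1
G(19) = mex{0,2,2} = 1
G_A(19) = 1.
Pile B, S = {1, 3, 8}:
G(0) = 0
G(1) = mex{0} = 1
G(2) = mex{1} = 0
G(3) = mex{0,0} = 1
G(4) = mex{1,1} = 0
G(5) = mex{0,0} = 1
G(6) = mex{1,1} = 0
G(7) = mex{0,0} = 1
G(8) = mex{1,1,0} = 2
G(9) = mex{2,0,1} = 3
G(10) = mex{3,1,0} = 2
G(11) = mex{2,2,1} = 0
G_B(11) = 0.
Pile C, S = {2, 4, 5, 7}:
G(0) = 0
G(1) = mex{} = 0
G(2) = mex{0} = 1
G(3) = mex{0} = 1
G(4) = mex{1,0} = 2
G(5) = mex{1,0,0} = 2
G(6) = mex{2,1,0} = 3
G(7) = mex{2,1,1,0} = 3
G(8) = mex{3,2,1,0} = 4
G(9) = mex{3,2,2,1} = 0
G(10) = mex{4,3,2,1} = 0
G(11) = mex{0,3,3,2} = 1
G(12) = mex{0,4,3,2} = 1
G(13) = mex{1,0,4,3} = 2
G(14) = mex{1,0,0,3} = 2
G(15) = mex{2,1,0,4} = 3
G(16) = mex{2,1,1,0} = 3
G(17) = mex{3,2,1,0} = 4
G(18) = mex{3,2,2,1} = 0
G(19) = mex{4,3,2,1} = 0
G(20) = mex{0,3,3,2} = 1
G(21) = mex{0,4,3,2} = 1
G_C(21) = 1.
Combined Grundy value = 1 ⊕ 0 ⊕ 1 = 0.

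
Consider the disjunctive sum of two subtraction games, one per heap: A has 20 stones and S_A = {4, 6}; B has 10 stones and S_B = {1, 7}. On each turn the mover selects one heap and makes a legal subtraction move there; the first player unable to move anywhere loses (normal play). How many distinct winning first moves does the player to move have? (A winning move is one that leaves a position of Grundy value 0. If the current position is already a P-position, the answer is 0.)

0

Heap A, S = {4, 6}:
G(0) = 0
G(1) = mex{} = 0
G(2) = mex{} = 0
G(3) = mex{} = 0
G(4) = mex{0} = 1
G(5) = mex{0} = 1
G(6) = mex{0,0} = 1
G(7) = mex{0,0} = 1
G(8) = mex{1,0} = 2
G(9) = mex{1,0} = 2
G(10) = mex{1,1} = 0
G(11) = mex{1,1} = 0
G(12) = mex{2,1} = 0
G(13) = mex{2,1} = 0
G(14) = mex{0,2} = 1
G(15) = mex{0,2} = 1
G(16) = mex{0,0} = 1
G(17) = mex{0,0} = 1
G(18) = mex{1,0} = 2
G(19) = mex{1,0} = 2
G(20) = mex{1,1} = 0
G_A(20) = 0.
Heap B, S = {1, 7}:
G(0) = 0
G(1) = mex{0} = 1
G(2) = mex{1} = 0
G(3) = mex{0} = 1
G(4) = mex{1} = 0
G(5) = mex{0} = 1
G(6) = mex{1} = 0
G(7) = mex{0,0} = 1
G(8) = mex{1,1} = 0
G(9) = mex{0,0} = 1
G(10) = mex{1,1} = 0
G_B(10) = 0.
Combined Grundy value = 0 ⊕ 0 = 0.
A winning move leaves total XOR = 0, i.e. changes one component's Grundy value g to g ⊕ X where X is the current total.
Heap A: target g' = 0⊕0 = 0, but every legal move changes the Grundy value (mex property), so 0 moves.
Heap B: target g' = 0⊕0 = 0, but every legal move changes the Grundy value (mex property), so 0 moves.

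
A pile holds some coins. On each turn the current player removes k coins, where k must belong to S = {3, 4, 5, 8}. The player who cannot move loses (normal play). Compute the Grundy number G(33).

0

n :  0  1  2  3  4  5  6  7  8  9 10 11 12 13 14 15 16 17 18 19 20 21 22 23 24 25 26 27 28 29 30 31 32 33
G :  0  0  0  1  1  1  2  2  2  3  3  0  0  0  1  1  1  2  2  2  3  3  0  0  0  1  1  1  2  2  2  3  3  0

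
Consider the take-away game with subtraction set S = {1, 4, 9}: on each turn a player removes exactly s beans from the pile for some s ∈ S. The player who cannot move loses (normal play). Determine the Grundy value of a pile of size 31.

1

n :  0  1  2  3  4  5  6  7  8  9 10 11 12 13 14 15 16 17 18 19 20 21 22 23 24 25 26 27 28 29 30 31
G :  0  1  0  1  2  0  1  0  1  2  0  1  0  1  2  0  1  0  1  2  0  1  0  1  2  0  1  0  1  2  0  1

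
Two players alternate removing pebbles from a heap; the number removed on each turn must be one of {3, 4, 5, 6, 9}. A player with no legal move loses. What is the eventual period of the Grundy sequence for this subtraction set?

n :  0  1  2  3  4  5  6  7  8  9 10 11 12 13 14 15 16 17 18 19 20 21 22 23 24 25
G :  0  0  0  1  1  1  2  2  2  3  3  3  0  0  0  1  1  1  2  2  2  3  3  3  0  0
G(n+12) = G(n) holds for n = 0,…,8 (a full window of length max(S) = 9), so the sequence is purely periodic with period 12.

12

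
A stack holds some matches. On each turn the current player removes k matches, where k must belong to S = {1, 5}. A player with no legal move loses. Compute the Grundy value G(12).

0

n :  0  1  2  3  4  5  6  7  8  9 10 11 12
G :  0  1  0  1  0  1  0  1  0  1  0  1  0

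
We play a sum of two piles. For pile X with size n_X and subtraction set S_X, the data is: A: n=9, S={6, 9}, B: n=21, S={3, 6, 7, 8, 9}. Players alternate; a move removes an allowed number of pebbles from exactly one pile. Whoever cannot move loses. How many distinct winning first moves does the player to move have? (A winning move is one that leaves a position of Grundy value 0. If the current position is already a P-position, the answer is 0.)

Pile A, S = {6, 9}:
G(0) = 0
G(1) = mex{} = 0
G(2) = mex{} = 0
G(3) = mex{} = 0
G(4) = mex{} = 0
G(5) = mex{} = 0
G(6) = mex{0} = 1
G(7) = mex{0} = 1
G(8) = mex{0} = 1
G(9) = mex{0,0} = 1
G_A(9) = 1.
Pile B, S = {3, 6, 7, 8, 9}:
n :  0  1  2  3  4  5  6  7  8  9 10 11 12 13 14 15 16 17 18 19 20 21
G :  0  0  0  1  1  1  2  2  2  3  3  3  0  0  0  1  1  1  2  2  2  3
G_B(21) = 3.
Combined Grundy value = 1 ⊕ 3 = 2.
A winning move leaves total XOR = 0, i.e. changes one component's Grundy value g to g ⊕ X where X is the current total.
Pile A: need g' = 1⊕2 = 3. Options: 9−6→G=0, 9−9→G=0. Hits: 0.
Pile B: need g' = 3⊕2 = 1. Options: 21−3→G=2, 21−6→G=1, 21−7→G=0, 21−8→G=0, 21−9→G=0. Hits: 1.

1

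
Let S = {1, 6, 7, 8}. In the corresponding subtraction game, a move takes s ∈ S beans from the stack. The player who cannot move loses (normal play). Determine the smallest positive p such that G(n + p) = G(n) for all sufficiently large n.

G(0) = 0
G(1) = mex{0} = 1
G(2) = mex{1} = 0
G(3) = mex{0} = 1
G(4) = mex{1} = 0
G(5) = mex{0} = 1
G(6) = mex{1,0} = 2
G(7) = mex{2,1,0} = 3
G(8) = mex{3,0,1,0} = 2
G(9) = mex{2,1,0,1} = 3
G(10) = mex{3,0,1,0} = 2
G(11) = mex{2,1,0,1} = 3
G(12) = mex{3,2,1,0} = 4
G(13) = mex{4,3,2,1} = 0
G(14) = mex{0,2,3,2} = 1
G(15) = mex{1,3,2,3} = 0
G(16) = mex{0,2,3,2} = 1
G(17) = mex{1,3,2,3} = 0
G(18) = mex{0,4,3,2} = 1
G(19) = mex{1,0,4,3} = 2
G(20) = mex{2,1,0,4} = 3
G(21) = mex{3,0,1,0} = 2
G(22) = mex{2,1,0,1} = 3
G(23) = mex{3,0,1,0} = 2
G(24) = mex{2,1,0,1} = 3
G(25) = mex{3,2,1,0} = 4
G(26) = mex{4,3,2,1} = 0
G(27) = mex{0,2,3,2} = 1
G(n+13) = G(n) holds for n = 0,…,7 (a full window of length max(S) = 8), so the sequence is purely periodic with period 13.

13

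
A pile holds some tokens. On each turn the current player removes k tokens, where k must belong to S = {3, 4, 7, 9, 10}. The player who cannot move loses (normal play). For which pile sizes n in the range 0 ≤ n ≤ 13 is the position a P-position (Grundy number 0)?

G(0) = 0
G(1) = mex{} = 0
G(2) = mex{} = 0
G(3) = mex{0} = 1
G(4) = mex{0,0} = 1
G(5) = mex{0,0} = 1
G(6) = mex{1,0} = 2
G(7) = mex{1,1,0} = 2
G(8) = mex{1,1,0} = 2
G(9) = mex{2,1,0,0} = 3
G(10) = mex{2,2,1,0,0} = 3
G(11) = mex{2,2,1,0,0} = 3
G(12) = mex{3,2,1,1,0} = 4
G(13) = mex{3,3,2,1,1} = 0
P-positions are exactly the n with G(n) = 0.

0, 1, 2, 13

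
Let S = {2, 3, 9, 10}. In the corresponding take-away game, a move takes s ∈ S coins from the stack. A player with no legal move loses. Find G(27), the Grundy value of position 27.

G(0) = 0
G(1) = mex{} = 0
G(2) = mex{0} = 1
G(3) = mex{0,0} = 1
G(4) = mex{1,0} = 2
G(5) = mex{1,1} = 0
G(6) = mex{2,1} = 0
G(7) = mex{0,2} = 1
G(8) = mex{0,0} = 1
G(9) = mex{1,0,0} = 2
G(10) = mex{1,1,0,0} = 2
G(11) = mex{2,1,1,0} = 3
G(12) = mex{2,2,1,1} = 0
G(13) = mex{3,2,2,1} = 0
G(14) = mex{0,3,0,2} = 1
G(15) = mex{0,0,0,0} = 1
G(16) = mex{1,0,1,0} = 2
G(17) = mex{1,1,1,1} = 0
G(18) = mex{2,1,2,1} = 0
G(19) = mex{0,2,2,2} = 1
G(20) = mex{0,0,3,2} = 1
G(21) = mex{1,0,0,3} = 2
G(22) = mex{1,1,0,0} = 2
G(23) = mex{2,1,1,0} = 3
G(24) = mex{2,2,1,1} = 0
G(25) = mex{3,2,2,1} = 0
G(26) = mex{0,3,0,2} = 1
G(27) = mex{0,0,0,0} = 1

1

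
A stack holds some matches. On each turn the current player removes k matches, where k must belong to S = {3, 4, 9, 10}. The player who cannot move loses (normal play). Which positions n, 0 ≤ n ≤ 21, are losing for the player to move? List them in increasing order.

n :  0  1  2  3  4  5  6  7  8  9 10 11 12 13 14 15 16 17 18 19 20 21
G :  0  0  0  1  1  1  2  0  0  3  1  1  2  0  0  0  1  1  1  2  0  0
P-positions are exactly the n with G(n) = 0.

0, 1, 2, 7, 8, 13, 14, 15, 20, 21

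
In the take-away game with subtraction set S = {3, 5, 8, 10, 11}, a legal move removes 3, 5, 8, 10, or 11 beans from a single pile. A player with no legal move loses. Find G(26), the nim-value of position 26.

n :  0  1  2  3  4  5  6  7  8  9 10 11 12 13 14 15 16 17 18 19 20 21 22 23 24 25 26
G :  0  0  0  1  1  1  2  2  2  3  3  3  4  4  0  0  0  1  1  1  2  2  2  3  3  3  4

4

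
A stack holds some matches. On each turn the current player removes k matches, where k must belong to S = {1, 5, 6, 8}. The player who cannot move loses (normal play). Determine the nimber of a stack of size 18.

3

n :  0  1  2  3  4  5  6  7  8  9 10 11 12 13 14 15 16 17 18
G :  0  1  0  1  0  1  2  3  2  3  2  0  1  0  1  0  1  2  3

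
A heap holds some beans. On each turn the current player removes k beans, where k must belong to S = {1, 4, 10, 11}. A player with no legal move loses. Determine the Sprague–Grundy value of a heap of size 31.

n :  0  1  2  3  4  5  6  7  8  9 10 11 12 13 14 15 16 17 18 19 20 21 22 23 24 25 26 27 28 29 30 31
G :  0  1  0  1  2  0  1  0  1  2  3  2  3  4  0  1  2  3  2  0  1  0  1  2  3  2  0  1  0  1  2  3

3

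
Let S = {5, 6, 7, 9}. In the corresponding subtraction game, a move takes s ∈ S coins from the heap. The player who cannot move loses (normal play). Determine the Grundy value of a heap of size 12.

2

G(0) = 0
G(1) = mex{} = 0
G(2) = mex{} = 0
G(3) = mex{} = 0
G(4) = mex{} = 0
G(5) = mex{0} = 1
G(6) = mex{0,0} = 1
G(7) = mex{0,0,0} = 1
G(8) = mex{0,0,0} = 1
G(9) = mex{0,0,0,0} = 1
G(10) = mex{1,0,0,0} = 2
G(11) = mex{1,1,0,0} = 2
G(12) = mex{1,1,1,0} = 2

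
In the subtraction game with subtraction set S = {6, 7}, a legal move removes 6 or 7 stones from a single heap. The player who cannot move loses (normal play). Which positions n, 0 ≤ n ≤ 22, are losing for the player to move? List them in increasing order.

0, 1, 2, 3, 4, 5, 13, 14, 15, 16, 17, 18

n :  0  1  2  3  4  5  6  7  8  9 10 11 12 13 14 15 16 17 18 19 20 21 22
G :  0  0  0  0  0  0  1  1  1  1  1  1  2  0  0  0  0  0  0  1  1  1  1
P-positions are exactly the n with G(n) = 0.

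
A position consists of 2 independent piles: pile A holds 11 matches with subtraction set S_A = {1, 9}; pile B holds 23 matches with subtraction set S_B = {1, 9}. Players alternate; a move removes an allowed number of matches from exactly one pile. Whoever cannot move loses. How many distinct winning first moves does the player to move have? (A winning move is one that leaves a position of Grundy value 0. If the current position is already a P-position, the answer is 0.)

0

Pile A, S = {1, 9}:
n :  0  1  2  3  4  5  6  7  8  9 10 11
G :  0  1  0  1  0  1  0  1  0  1  0  1
G_A(11) = 1.
Pile B, S = {1, 9}:
n :  0  1  2  3  4  5  6  7  8  9 10 11 12 13 14 15 16 17 18 19 20 21 22 23
G :  0  1  0  1  0  1  0  1  0  1  0  1  0  1  0  1  0  1  0  1  0  1  0  1
G_B(23) = 1.
Combined Grundy value = 1 ⊕ 1 = 0.
A winning move leaves total XOR = 0, i.e. changes one component's Grundy value g to g ⊕ X where X is the current total.
Pile A: target g' = 1⊕0 = 1, but every legal move changes the Grundy value (mex property), so 0 moves.
Pile B: target g' = 1⊕0 = 1, but every legal move changes the Grundy value (mex property), so 0 moves.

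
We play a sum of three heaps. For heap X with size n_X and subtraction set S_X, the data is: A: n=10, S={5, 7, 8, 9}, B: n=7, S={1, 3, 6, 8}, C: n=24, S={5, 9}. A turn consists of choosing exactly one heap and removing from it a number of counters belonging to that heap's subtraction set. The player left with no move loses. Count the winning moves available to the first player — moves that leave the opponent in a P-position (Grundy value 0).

Heap A, S = {5, 7, 8, 9}:
n :  0  1  2  3  4  5  6  7  8  9 10
G :  0  0  0  0  0  1  1  1  1  1  2
G_A(10) = 2.
Heap B, S = {1, 3, 6, 8}:
G(0) = 0
G(1) = mex{0} = 1
G(2) = mex{1} = 0
G(3) = mex{0,0} = 1
G(4) = mex{1,1} = 0
G(5) = mex{0,0} = 1
G(6) = mex{1,1,0} = 2
G(7) = mex{2,0,1} = 3
G_B(7) = 3.
Heap C, S = {5, 9}:
n :  0  1  2  3  4  5  6  7  8  9 10 11 12 13 14 15 16 17 18 19 20 21 22 23 24
G :  0  0  0  0  0  1  1  1  1  1  2  2  2  2  0  0  0  0  0  1  1  1  1  1  2
G_C(24) = 2.
Combined Grundy value = 2 ⊕ 3 ⊕ 2 = 3.
A winning move leaves total XOR = 0, i.e. changes one component's Grundy value g to g ⊕ X where X is the current total.
Heap A: need g' = 2⊕3 = 1. Options: 10−5→G=1, 10−7→G=0, 10−8→G=0, 10−9→G=0. Hits: 1.
Heap B: need g' = 3⊕3 = 0. Options: 7−1→G=2, 7−3→G=0, 7−6→G=1. Hits: 1.
Heap C: need g' = 2⊕3 = 1. Options: 24−5→G=1, 24−9→G=0. Hits: 1.

3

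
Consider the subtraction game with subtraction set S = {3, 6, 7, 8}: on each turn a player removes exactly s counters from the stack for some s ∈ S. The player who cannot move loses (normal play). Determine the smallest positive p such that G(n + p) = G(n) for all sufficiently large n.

G(0) = 0
G(1) = mex{} = 0
G(2) = mex{} = 0
G(3) = mex{0} = 1
G(4) = mex{0} = 1
G(5) = mex{0} = 1
G(6) = mex{1,0} = 2
G(7) = mex{1,0,0} = 2
G(8) = mex{1,0,0,0} = 2
G(9) = mex{2,1,0,0} = 3
G(10) = mex{2,1,1,0} = 3
G(11) = mex{2,1,1,1} = 0
G(12) = mex{3,2,1,1} = 0
G(13) = mex{3,2,2,1} = 0
G(14) = mex{0,2,2,2} = 1
G(15) = mex{0,3,2,2} = 1
G(16) = mex{0,3,3,2} = 1
G(17) = mex{1,0,3,3} = 2
G(18) = mex{1,0,0,3} = 2
G(19) = mex{1,0,0,0} = 2
G(20) = mex{2,1,0,0} = 3
G(21) = mex{2,1,1,0} = 3
G(22) = mex{2,1,1,1} = 0
G(23) = mex{3,2,1,1} = 0
G(n+11) = G(n) holds for n = 0,…,7 (a full window of length max(S) = 8), so the sequence is purely periodic with period 11.

11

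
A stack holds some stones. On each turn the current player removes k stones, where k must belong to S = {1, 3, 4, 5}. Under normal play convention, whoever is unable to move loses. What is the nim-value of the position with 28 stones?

G(0) = 0
G(1) = mex{0} = 1
G(2) = mex{1} = 0
G(3) = mex{0,0} = 1
G(4) = mex{1,1,0} = 2
G(5) = mex{2,0,1,0} = 3
G(6) = mex{3,1,0,1} = 2
G(7) = mex{2,2,1,0} = 3
G(8) = mex{3,3,2,1} = 0
G(9) = mex{0,2,3,2} = 1
G(10) = mex{1,3,2,3} = 0
G(11) = mex{0,0,3,2} = 1
G(12) = mex{1,1,0,3} = 2
G(13) = mex{2,0,1,0} = 3
G(14) = mex{3,1,0,1} = 2
G(15) = mex{2,2,1,0} = 3
G(16) = mex{3,3,2,1} = 0
G(17) = mex{0,2,3,2} = 1
G(18) = mex{1,3,2,3} = 0
G(19) = mex{0,0,3,2} = 1
G(20) = mex{1,1,0,3} = 2
G(21) = mex{2,0,1,0} = 3
G(22) = mex{3,1,0,1} = 2
G(23) = mex{2,2,1,0} = 3
G(24) = mex{3,3,2,1} = 0
G(25) = mex{0,2,3,2} = 1
G(26) = mex{1,3,2,3} = 0
G(27) = mex{0,0,3,2} = 1
G(28) = mex{1,1,0,3} = 2

2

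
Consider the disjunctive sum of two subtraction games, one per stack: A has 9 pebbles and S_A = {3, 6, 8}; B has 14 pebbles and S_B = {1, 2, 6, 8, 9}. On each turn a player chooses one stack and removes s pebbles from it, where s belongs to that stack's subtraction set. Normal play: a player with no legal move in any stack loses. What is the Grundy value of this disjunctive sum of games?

3

Stack A, S = {3, 6, 8}:
n : 0 1 2 3 4 5 6 7 8 9
G : 0 0 0 1 1 1 2 2 2 3
G_A(9) = 3.
Stack B, S = {1, 2, 6, 8, 9}:
n :  0  1  2  3  4  5  6  7  8  9 10 11 12 13 14
G :  0  1  2  0  1  2  3  0  1  2  0  1  2  3  0
G_B(14) = 0.
Combined Grundy value = 3 ⊕ 0 = 3.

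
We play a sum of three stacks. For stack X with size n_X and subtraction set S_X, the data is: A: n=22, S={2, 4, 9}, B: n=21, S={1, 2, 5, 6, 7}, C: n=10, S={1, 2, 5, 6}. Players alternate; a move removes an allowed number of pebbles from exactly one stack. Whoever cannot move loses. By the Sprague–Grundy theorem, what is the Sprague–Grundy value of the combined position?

Stack A, S = {2, 4, 9}:
G(0) = 0
G(1) = mex{} = 0
G(2) = mex{0} = 1
G(3) = mex{0} = 1
G(4) = mex{1,0} = 2
G(5) = mex{1,0} = 2
G(6) = mex{2,1} = 0
G(7) = mex{2,1} = 0
G(8) = mex{0,2} = 1
G(9) = mex{0,2,0} = 1
G(10) = mex{1,0,0} = 2
G(11) = mex{1,0,1} = 2
G(12) = mex{2,1,1} = 0
G(13) = mex{2,1,2} = 0
G(14) = mex{0,2,2} = 1
G(15) = mex{0,2,0} = 1
G(16) = mex{1,0,0} = 2
G(17) = mex{1,0,1} = 2
G(18) = mex{2,1,1} = 0
G(19) = mex{2,1,2} = 0
G(20) = mex{0,2,2} = 1
G(21) = mex{0,2,0} = 1
G(22) = mex{1,0,0} = 2
G_A(22) = 2.
Stack B, S = {1, 2, 5, 6, 7}:
n :  0  1  2  3  4  5  6  7  8  9 10 11 12 13 14 15 16 17 18 19 20 21
G :  0  1  2  0  1  2  3  4  5  3  4  0  1  2  0  1  2  3  4  5  3  4
G_B(21) = 4.
Stack C, S = {1, 2, 5, 6}:
G(0) = 0
G(1) = mex{0} = 1
G(2) = mex{1,0} = 2
G(3) = mex{2,1} = 0
G(4) = mex{0,2} = 1
G(5) = mex{1,0,0} = 2
G(6) = mex{2,1,1,0} = 3
G(7) = mex{3,2,2,1} = 0
G(8) = mex{0,3,0,2} = 1
G(9) = mex{1,0,1,0} = 2
G(10) = mex{2,1,2,1} = 0
G_C(10) = 0.
Combined Grundy value = 2 ⊕ 4 ⊕ 0 = 6.

6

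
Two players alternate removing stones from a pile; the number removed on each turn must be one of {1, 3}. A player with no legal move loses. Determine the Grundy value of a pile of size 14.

0

n :  0  1  2  3  4  5  6  7  8  9 10 11 12 13 14
G :  0  1  0  1  0  1  0  1  0  1  0  1  0  1  0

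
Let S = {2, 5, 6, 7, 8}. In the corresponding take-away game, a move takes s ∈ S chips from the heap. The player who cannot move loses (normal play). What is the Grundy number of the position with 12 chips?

4

n :  0  1  2  3  4  5  6  7  8  9 10 11 12
G :  0  0  1  1  0  2  1  3  2  2  3  3  4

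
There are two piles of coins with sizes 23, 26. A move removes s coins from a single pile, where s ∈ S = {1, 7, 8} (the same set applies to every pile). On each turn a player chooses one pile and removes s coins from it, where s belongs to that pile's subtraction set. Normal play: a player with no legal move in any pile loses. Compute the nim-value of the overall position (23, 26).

All piles use S = {1, 7, 8}:
n :  0  1  2  3  4  5  6  7  8  9 10 11 12 13 14 15 16 17 18 19 20 21 22 23 24 25 26
G :  0  1  0  1  0  1  0  1  2  3  2  3  2  3  2  0  1  0  1  0  1  0  1  2  3  2  3
Pile A: G(23) = 2.
Pile B: G(26) = 3.
Combined Grundy value = 2 ⊕ 3 = 1.

1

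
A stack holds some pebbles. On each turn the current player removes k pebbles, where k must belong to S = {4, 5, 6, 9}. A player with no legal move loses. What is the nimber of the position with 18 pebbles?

G(0) = 0
G(1) = mex{} = 0
G(2) = mex{} = 0
G(3) = mex{} = 0
G(4) = mex{0} = 1
G(5) = mex{0,0} = 1
G(6) = mex{0,0,0} = 1
G(7) = mex{0,0,0} = 1
G(8) = mex{1,0,0} = 2
G(9) = mex{1,1,0,0} = 2
G(10) = mex{1,1,1,0} = 2
G(11) = mex{1,1,1,0} = 2
G(12) = mex{2,1,1,0} = 3
G(13) = mex{2,2,1,1} = 0
G(14) = mex{2,2,2,1} = 0
G(15) = mex{2,2,2,1} = 0
G(16) = mex{3,2,2,1} = 0
G(17) = mex{0,3,2,2} = 1
G(18) = mex{0,0,3,2} = 1

1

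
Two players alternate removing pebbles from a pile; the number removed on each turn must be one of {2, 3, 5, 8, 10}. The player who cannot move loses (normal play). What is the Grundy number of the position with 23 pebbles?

3

G(0) = 0
G(1) = mex{} = 0
G(2) = mex{0} = 1
G(3) = mex{0,0} = 1
G(4) = mex{1,0} = 2
G(5) = mex{1,1,0} = 2
G(6) = mex{2,1,0} = 3
G(7) = mex{2,2,1} = 0
G(8) = mex{3,2,1,0} = 4
G(9) = mex{0,3,2,0} = 1
G(10) = mex{4,0,2,1,0} = 3
G(11) = mex{1,4,3,1,0} = 2
G(12) = mex{3,1,0,2,1} = 4
G(13) = mex{2,3,4,2,1} = 0
G(14) = mex{4,2,1,3,2} = 0
G(15) = mex{0,4,3,0,2} = 1
G(16) = mex{0,0,2,4,3} = 1
G(17) = mex{1,0,4,1,0} = 2
G(18) = mex{1,1,0,3,4} = 2
G(19) = mex{2,1,0,2,1} = 3
G(20) = mex{2,2,1,4,3} = 0
G(21) = mex{3,2,1,0,2} = 4
G(22) = mex{0,3,2,0,4} = 1
G(23) = mex{4,0,2,1,0} = 3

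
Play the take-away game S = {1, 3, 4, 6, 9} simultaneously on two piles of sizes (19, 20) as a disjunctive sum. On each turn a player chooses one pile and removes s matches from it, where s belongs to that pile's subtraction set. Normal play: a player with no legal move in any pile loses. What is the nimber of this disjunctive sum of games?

All piles use S = {1, 3, 4, 6, 9}:
n :  0  1  2  3  4  5  6  7  8  9 10 11 12 13 14 15 16 17 18 19 20
G :  0  1  0  1  2  3  2  0  1  4  3  2  0  1  0  1  2  3  2  0  1
Pile A: G(19) = 0.
Pile B: G(20) = 1.
Combined Grundy value = 0 ⊕ 1 = 1.

1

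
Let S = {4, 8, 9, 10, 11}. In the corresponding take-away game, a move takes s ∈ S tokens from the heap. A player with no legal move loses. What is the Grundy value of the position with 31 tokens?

n :  0  1  2  3  4  5  6  7  8  9 10 11 12 13 14 15 16 17 18 19 20 21 22 23 24 25 26 27 28 29 30 31
G :  0  0  0  0  1  1  1  1  2  2  2  2  3  3  3  0  0  0  0  1  1  1  1  2  2  2  2  3  3  3  0  0

0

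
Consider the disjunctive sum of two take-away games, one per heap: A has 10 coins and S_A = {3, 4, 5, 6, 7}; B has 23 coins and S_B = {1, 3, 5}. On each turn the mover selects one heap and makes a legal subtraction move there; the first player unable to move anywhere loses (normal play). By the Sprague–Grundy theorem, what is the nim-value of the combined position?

1

Heap A, S = {3, 4, 5, 6, 7}:
n :  0  1  2  3  4  5  6  7  8  9 10
G :  0  0  0  1  1  1  2  2  2  3  0
G_A(10) = 0.
Heap B, S = {1, 3, 5}:
n :  0  1  2  3  4  5  6  7  8  9 10 11 12 13 14 15 16 17 18 19 20 21 22 23
G :  0  1  0  1  0  1  0  1  0  1  0  1  0  1  0  1  0  1  0  1  0  1  0  1
G_B(23) = 1.
Combined Grundy value = 0 ⊕ 1 = 1.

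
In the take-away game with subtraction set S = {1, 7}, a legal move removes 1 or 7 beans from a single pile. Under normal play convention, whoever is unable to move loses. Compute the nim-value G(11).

G(0) = 0
G(1) = mex{0} = 1
G(2) = mex{1} = 0
G(3) = mex{0} = 1
G(4) = mex{1} = 0
G(5) = mex{0} = 1
G(6) = mex{1} = 0
G(7) = mex{0,0} = 1
G(8) = mex{1,1} = 0
G(9) = mex{0,0} = 1
G(10) = mex{1,1} = 0
G(11) = mex{0,0} = 1

1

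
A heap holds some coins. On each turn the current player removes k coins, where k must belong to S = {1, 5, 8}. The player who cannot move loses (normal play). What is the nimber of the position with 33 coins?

n :  0  1  2  3  4  5  6  7  8  9 10 11 12 13 14 15 16 17 18 19 20 21 22 23 24 25 26 27 28 29 30 31 32 33
G :  0  1  0  1  0  1  0  1  2  3  2  3  2  0  1  0  1  0  1  0  1  2  3  2  3  2  0  1  0  1  0  1  0  1

1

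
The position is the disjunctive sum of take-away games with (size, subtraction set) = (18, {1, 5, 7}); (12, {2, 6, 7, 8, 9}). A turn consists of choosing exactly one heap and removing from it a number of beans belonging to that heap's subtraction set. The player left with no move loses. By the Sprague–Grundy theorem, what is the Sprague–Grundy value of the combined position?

2

Heap A, S = {1, 5, 7}:
n :  0  1  2  3  4  5  6  7  8  9 10 11 12 13 14 15 16 17 18
G :  0  1  0  1  0  1  0  1  0  1  0  1  0  1  0  1  0  1  0
G_A(18) = 0.
Heap B, S = {2, 6, 7, 8, 9}:
G(0) = 0
G(1) = mex{} = 0
G(2) = mex{0} = 1
G(3) = mex{0} = 1
G(4) = mex{1} = 0
G(5) = mex{1} = 0
G(6) = mex{0,0} = 1
G(7) = mex{0,0,0} = 1
G(8) = mex{1,1,0,0} = 2
G(9) = mex{1,1,1,0,0} = 2
G(10) = mex{2,0,1,1,0} = 3
G(11) = mex{2,0,0,1,1} = 3
G(12) = mex{3,1,0,0,1} = 2
G_B(12) = 2.
Combined Grundy value = 0 ⊕ 2 = 2.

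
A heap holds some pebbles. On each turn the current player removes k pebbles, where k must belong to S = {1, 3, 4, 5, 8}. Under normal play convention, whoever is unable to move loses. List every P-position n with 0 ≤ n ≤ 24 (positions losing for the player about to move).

0, 2, 9, 11, 18, 20

G(0) = 0
G(1) = mex{0} = 1
G(2) = mex{1} = 0
G(3) = mex{0,0} = 1
G(4) = mex{1,1,0} = 2
G(5) = mex{2,0,1,0} = 3
G(6) = mex{3,1,0,1} = 2
G(7) = mex{2,2,1,0} = 3
G(8) = mex{3,3,2,1,0} = 4
G(9) = mex{4,2,3,2,1} = 0
G(10) = mex{0,3,2,3,0} = 1
G(11) = mex{1,4,3,2,1} = 0
G(12) = mex{0,0,4,3,2} = 1
G(13) = mex{1,1,0,4,3} = 2
G(14) = mex{2,0,1,0,2} = 3
G(15) = mex{3,1,0,1,3} = 2
G(16) = mex{2,2,1,0,4} = 3
G(17) = mex{3,3,2,1,0} = 4
G(18) = mex{4,2,3,2,1} = 0
G(19) = mex{0,3,2,3,0} = 1
G(20) = mex{1,4,3,2,1} = 0
G(21) = mex{0,0,4,3,2} = 1
G(22) = mex{1,1,0,4,3} = 2
G(23) = mex{2,0,1,0,2} = 3
G(24) = mex{3,1,0,1,3} = 2
P-positions are exactly the n with G(n) = 0.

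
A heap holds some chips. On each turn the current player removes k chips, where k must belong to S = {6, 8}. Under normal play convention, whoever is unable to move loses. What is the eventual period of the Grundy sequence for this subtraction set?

n :  0  1  2  3  4  5  6  7  8  9 10 11 12 13 14 15 16 17 18 19 20 21 22 23 24 25 26 27 28 29
G :  0  0  0  0  0  0  1  1  1  1  1  1  2  2  0  0  0  0  0  0  1  1  1  1  1  1  2  2  0  0
G(n+14) = G(n) holds for n = 0,…,7 (a full window of length max(S) = 8), so the sequence is purely periodic with period 14.

14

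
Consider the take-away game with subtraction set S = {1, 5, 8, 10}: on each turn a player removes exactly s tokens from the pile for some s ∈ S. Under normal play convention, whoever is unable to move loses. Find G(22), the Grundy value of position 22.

3

G(0) = 0
G(1) = mex{0} = 1
G(2) = mex{1} = 0
G(3) = mex{0} = 1
G(4) = mex{1} = 0
G(5) = mex{0,0} = 1
G(6) = mex{1,1} = 0
G(7) = mex{0,0} = 1
G(8) = mex{1,1,0} = 2
G(9) = mex{2,0,1} = 3
G(10) = mex{3,1,0,0} = 2
G(11) = mex{2,0,1,1} = 3
G(12) = mex{3,1,0,0} = 2
G(13) = mex{2,2,1,1} = 0
G(14) = mex{0,3,0,0} = 1
G(15) = mex{1,2,1,1} = 0
G(16) = mex{0,3,2,0} = 1
G(17) = mex{1,2,3,1} = 0
G(18) = mex{0,0,2,2} = 1
G(19) = mex{1,1,3,3} = 0
G(20) = mex{0,0,2,2} = 1
G(21) = mex{1,1,0,3} = 2
G(22) = mex{2,0,1,2} = 3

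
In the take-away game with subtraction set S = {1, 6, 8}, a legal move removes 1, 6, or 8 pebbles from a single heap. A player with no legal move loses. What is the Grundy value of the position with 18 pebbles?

n :  0  1  2  3  4  5  6  7  8  9 10 11 12 13 14 15 16 17 18
G :  0  1  0  1  0  1  2  0  1  0  1  0  1  2  0  1  0  1  0

0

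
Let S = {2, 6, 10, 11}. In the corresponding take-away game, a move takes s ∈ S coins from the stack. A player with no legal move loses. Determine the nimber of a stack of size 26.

0

n :  0  1  2  3  4  5  6  7  8  9 10 11 12 13 14 15 16 17 18 19 20 21 22 23 24 25 26
G :  0  0  1  1  0  0  1  1  0  0  1  1  2  0  3  1  2  0  3  1  2  0  0  1  1  0  0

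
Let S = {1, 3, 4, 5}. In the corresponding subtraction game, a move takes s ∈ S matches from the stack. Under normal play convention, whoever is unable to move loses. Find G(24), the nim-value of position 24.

0

n :  0  1  2  3  4  5  6  7  8  9 10 11 12 13 14 15 16 17 18 19 20 21 22 23 24
G :  0  1  0  1  2  3  2  3  0  1  0  1  2  3  2  3  0  1  0  1  2  3  2  3  0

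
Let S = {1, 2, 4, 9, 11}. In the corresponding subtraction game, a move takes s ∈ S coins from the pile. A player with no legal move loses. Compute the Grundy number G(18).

n :  0  1  2  3  4  5  6  7  8  9 10 11 12 13 14 15 16 17 18
G :  0  1  2  0  1  2  0  1  2  3  4  5  3  0  1  2  0  1  2

2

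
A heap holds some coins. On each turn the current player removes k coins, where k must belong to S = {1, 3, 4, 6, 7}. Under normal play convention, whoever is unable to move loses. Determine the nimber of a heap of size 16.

G(0) = 0
G(1) = mex{0} = 1
G(2) = mex{1} = 0
G(3) = mex{0,0} = 1
G(4) = mex{1,1,0} = 2
G(5) = mex{2,0,1} = 3
G(6) = mex{3,1,0,0} = 2
G(7) = mex{2,2,1,1,0} = 3
G(8) = mex{3,3,2,0,1} = 4
G(9) = mex{4,2,3,1,0} = 5
G(10) = mex{5,3,2,2,1} = 0
G(11) = mex{0,4,3,3,2} = 1
G(12) = mex{1,5,4,2,3} = 0
G(13) = mex{0,0,5,3,2} = 1
G(14) = mex{1,1,0,4,3} = 2
G(15) = mex{2,0,1,5,4} = 3
G(16) = mex{3,1,0,0,5} = 2

2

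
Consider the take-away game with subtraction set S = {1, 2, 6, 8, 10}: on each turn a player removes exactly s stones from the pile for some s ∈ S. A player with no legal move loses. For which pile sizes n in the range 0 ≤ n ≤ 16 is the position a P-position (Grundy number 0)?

G(0) = 0
G(1) = mex{0} = 1
G(2) = mex{1,0} = 2
G(3) = mex{2,1} = 0
G(4) = mex{0,2} = 1
G(5) = mex{1,0} = 2
G(6) = mex{2,1,0} = 3
G(7) = mex{3,2,1} = 0
G(8) = mex{0,3,2,0} = 1
G(9) = mex{1,0,0,1} = 2
G(10) = mex{2,1,1,2,0} = 3
G(11) = mex{3,2,2,0,1} = 4
G(12) = mex{4,3,3,1,2} = 0
G(13) = mex{0,4,0,2,0} = 1
G(14) = mex{1,0,1,3,1} = 2
G(15) = mex{2,1,2,0,2} = 3
G(16) = mex{3,2,3,1,3} = 0
P-positions are exactly the n with G(n) = 0.

0, 3, 7, 12, 16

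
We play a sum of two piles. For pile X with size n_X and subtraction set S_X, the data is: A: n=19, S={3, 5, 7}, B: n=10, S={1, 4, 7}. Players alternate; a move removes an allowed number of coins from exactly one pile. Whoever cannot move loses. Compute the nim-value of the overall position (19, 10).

3

Pile A, S = {3, 5, 7}:
G(0) = 0
G(1) = mex{} = 0
G(2) = mex{} = 0
G(3) = mex{0} = 1
G(4) = mex{0} = 1
G(5) = mex{0,0} = 1
G(6) = mex{1,0} = 2
G(7) = mex{1,0,0} = 2
G(8) = mex{1,1,0} = 2
G(9) = mex{2,1,0} = 3
G(10) = mex{2,1,1} = 0
G(11) = mex{2,2,1} = 0
G(12) = mex{3,2,1} = 0
G(13) = mex{0,2,2} = 1
G(14) = mex{0,3,2} = 1
G(15) = mex{0,0,2} = 1
G(16) = mex{1,0,3} = 2
G(17) = mex{1,0,0} = 2
G(18) = mex{1,1,0} = 2
G(19) = mex{2,1,0} = 3
G_A(19) = 3.
Pile B, S = {1, 4, 7}:
G(0) = 0
G(1) = mex{0} = 1
G(2) = mex{1} = 0
G(3) = mex{0} = 1
G(4) = mex{1,0} = 2
G(5) = mex{2,1} = 0
G(6) = mex{0,0} = 1
G(7) = mex{1,1,0} = 2
G(8) = mex{2,2,1} = 0
G(9) = mex{0,0,0} = 1
G(10) = mex{1,1,1} = 0
G_B(10) = 0.
Combined Grundy value = 3 ⊕ 0 = 3.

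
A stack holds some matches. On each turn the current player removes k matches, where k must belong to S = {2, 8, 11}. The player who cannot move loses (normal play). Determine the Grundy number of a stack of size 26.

n :  0  1  2  3  4  5  6  7  8  9 10 11 12 13 14 15 16 17 18 19 20 21 22 23 24 25 26
G :  0  0  1  1  0  0  1  1  2  2  0  3  1  2  0  3  1  0  2  1  0  3  1  0  0  1  1

1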